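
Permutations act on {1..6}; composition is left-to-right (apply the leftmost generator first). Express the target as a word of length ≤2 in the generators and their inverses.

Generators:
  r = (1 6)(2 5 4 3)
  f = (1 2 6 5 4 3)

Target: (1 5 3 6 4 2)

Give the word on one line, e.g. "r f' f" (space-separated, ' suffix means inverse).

f r

  after f: (1 2 6 5 4 3)
  after r: (1 5 3 6 4 2)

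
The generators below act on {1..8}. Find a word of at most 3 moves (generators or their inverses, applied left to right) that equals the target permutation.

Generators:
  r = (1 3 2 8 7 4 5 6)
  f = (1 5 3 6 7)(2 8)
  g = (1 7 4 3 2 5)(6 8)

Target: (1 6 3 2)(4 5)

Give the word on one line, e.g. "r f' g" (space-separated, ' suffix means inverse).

  after g: (1 7 4 3 2 5)(6 8)
  after f: (2 3 8 7 4 6)
  after r': (1 6 3 2)(4 5)

g f r'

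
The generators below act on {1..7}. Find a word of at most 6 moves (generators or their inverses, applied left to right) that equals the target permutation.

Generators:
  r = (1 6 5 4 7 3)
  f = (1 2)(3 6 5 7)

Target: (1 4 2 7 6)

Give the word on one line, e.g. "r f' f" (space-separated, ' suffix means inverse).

  after r': (1 3 7 4 5 6)
  after f': (1 7 4 6 2)(3 5)
  after r': (1 4)(2 3 6)(5 7)
  after f': (1 4 2 7 6)

r' f' r' f'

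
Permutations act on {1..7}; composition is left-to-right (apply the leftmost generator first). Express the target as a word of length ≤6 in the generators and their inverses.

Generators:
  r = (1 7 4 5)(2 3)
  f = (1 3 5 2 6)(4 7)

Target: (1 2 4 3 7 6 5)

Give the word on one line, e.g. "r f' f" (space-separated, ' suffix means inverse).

f' r r f'

  after f': (1 6 2 5 3)(4 7)
  after r: (1 6 3 7 5 2)
  after r: (1 6 2 7)(3 4 5)
  after f': (1 2 4 3 7 6 5)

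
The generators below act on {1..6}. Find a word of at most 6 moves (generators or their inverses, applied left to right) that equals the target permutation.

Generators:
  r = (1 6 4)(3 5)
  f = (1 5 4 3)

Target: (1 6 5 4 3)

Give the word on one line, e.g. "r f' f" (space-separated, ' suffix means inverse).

r f f f

  after r: (1 6 4)(3 5)
  after f: (1 6 3 4 5)
  after f: (1 6)
  after f: (1 6 5 4 3)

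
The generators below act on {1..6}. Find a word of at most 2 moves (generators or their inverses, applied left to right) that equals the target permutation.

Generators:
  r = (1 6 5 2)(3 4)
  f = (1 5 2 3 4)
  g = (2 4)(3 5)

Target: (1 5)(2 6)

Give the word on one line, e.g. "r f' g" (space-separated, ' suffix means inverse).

  after r: (1 6 5 2)(3 4)
  after r: (1 5)(2 6)

r r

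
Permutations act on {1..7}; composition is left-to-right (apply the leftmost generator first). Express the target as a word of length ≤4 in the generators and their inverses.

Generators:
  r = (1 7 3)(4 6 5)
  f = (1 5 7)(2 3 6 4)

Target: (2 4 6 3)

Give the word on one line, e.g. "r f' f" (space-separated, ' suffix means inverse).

  after f: (1 5 7)(2 3 6 4)
  after f: (1 7 5)(2 6)(3 4)
  after f: (2 4 6 3)

f f f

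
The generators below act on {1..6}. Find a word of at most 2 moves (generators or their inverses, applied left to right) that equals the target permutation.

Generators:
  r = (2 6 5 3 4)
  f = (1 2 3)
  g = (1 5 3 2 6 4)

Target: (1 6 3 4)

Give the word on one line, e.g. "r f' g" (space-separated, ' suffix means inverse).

  after g: (1 5 3 2 6 4)
  after r': (1 6 3 4)

g r'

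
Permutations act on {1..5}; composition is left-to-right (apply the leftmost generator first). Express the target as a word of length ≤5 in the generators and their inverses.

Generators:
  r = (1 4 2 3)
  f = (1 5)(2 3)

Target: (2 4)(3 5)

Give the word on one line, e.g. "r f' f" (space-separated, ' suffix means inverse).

f r r f

  after f: (1 5)(2 3)
  after r: (1 5 4 2)
  after r: (1 5 2 4 3)
  after f: (2 4)(3 5)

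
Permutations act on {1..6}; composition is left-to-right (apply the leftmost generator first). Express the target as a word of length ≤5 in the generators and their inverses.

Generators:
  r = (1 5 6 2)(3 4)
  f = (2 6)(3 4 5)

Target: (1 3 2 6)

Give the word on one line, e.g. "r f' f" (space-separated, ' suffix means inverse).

r f r r

  after r: (1 5 6 2)(3 4)
  after f: (1 3 5 2)
  after r: (1 4 3 6 2 5)
  after r: (1 3 2 6)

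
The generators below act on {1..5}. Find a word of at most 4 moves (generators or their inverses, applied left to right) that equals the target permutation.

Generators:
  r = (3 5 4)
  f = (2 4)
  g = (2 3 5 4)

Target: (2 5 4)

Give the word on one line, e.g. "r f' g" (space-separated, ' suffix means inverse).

r' g g

  after r': (3 4 5)
  after g: (2 3)
  after g: (2 5 4)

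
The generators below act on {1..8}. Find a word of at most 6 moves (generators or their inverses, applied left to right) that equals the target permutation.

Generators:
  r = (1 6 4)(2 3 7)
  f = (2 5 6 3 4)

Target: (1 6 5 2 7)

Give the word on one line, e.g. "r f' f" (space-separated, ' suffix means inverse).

  after r': (1 4 6)(2 7 3)
  after r': (1 6 4)(2 3 7)
  after f: (1 3 7 5 6 2 4)
  after f: (1 4)(3 7 6 5)
  after r': (1 6 5 2 7)

r' r' f f r'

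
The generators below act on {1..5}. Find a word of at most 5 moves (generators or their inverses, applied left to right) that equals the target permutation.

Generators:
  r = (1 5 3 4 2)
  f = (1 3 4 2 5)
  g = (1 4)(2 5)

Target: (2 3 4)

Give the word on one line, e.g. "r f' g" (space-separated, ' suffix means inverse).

  after g': (1 4)(2 5)
  after r': (1 3 5 4 2)
  after g: (1 3 2 4 5)
  after f': (2 3 4)

g' r' g f'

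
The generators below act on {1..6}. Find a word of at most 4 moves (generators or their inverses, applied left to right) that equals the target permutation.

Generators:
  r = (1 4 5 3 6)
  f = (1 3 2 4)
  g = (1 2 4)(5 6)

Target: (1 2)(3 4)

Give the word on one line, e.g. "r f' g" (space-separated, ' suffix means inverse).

f f

  after f: (1 3 2 4)
  after f: (1 2)(3 4)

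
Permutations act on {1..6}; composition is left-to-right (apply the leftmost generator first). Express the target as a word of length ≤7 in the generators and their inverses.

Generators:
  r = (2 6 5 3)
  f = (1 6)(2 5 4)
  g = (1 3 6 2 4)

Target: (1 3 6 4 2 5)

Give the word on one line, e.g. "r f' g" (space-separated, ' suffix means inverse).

f' g r g r'

  after f': (1 6)(2 4 5)
  after g: (1 2)(3 6)(4 5)
  after r: (1 6 2)(3 5 4)
  after g: (1 2 3 5)(4 6)
  after r': (1 3 6 4 2 5)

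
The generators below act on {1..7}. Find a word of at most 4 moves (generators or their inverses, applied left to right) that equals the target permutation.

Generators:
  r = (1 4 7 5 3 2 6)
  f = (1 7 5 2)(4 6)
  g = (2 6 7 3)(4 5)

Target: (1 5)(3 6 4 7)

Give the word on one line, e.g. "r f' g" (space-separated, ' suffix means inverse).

r f' g f

  after r: (1 4 7 5 3 2 6)
  after f': (1 6 2 4)(3 5)
  after g: (1 7 3 4)(2 5)
  after f: (1 5)(3 6 4 7)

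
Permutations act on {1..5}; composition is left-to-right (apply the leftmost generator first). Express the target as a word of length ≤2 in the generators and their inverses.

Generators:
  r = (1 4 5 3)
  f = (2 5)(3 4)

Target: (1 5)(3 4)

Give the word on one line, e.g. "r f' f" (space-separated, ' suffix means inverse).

r' r'

  after r': (1 3 5 4)
  after r': (1 5)(3 4)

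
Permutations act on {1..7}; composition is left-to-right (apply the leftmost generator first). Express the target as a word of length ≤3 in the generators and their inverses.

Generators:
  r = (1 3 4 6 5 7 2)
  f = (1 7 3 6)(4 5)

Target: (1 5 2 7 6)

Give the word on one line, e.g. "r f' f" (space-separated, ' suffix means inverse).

r r f'

  after r: (1 3 4 6 5 7 2)
  after r: (1 4 5 2 3 6 7)
  after f': (1 5 2 7 6)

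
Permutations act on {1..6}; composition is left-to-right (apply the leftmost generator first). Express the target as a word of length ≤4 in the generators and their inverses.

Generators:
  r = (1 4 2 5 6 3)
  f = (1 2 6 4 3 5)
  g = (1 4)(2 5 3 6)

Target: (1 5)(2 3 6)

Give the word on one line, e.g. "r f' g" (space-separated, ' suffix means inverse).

  after g: (1 4)(2 5 3 6)
  after r': (3 5 6 4)
  after r': (1 3 2 4 6)
  after f: (1 5)(2 3 6)

g r' r' f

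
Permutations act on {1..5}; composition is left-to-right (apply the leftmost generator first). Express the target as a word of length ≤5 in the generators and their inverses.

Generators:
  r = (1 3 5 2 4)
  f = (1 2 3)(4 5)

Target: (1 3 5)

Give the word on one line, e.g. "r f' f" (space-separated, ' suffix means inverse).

  after f: (1 2 3)(4 5)
  after r: (1 4 2 5)
  after f': (1 5 3 2 4)
  after r': (1 3 5)

f r f' r'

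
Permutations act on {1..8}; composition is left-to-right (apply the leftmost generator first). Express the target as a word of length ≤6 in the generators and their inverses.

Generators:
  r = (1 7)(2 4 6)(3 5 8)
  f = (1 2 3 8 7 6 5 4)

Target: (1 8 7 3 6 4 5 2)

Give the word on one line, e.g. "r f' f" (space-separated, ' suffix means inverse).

f r f r' f'

  after f: (1 2 3 8 7 6 5 4)
  after r: (1 4 7 2 5 6 8)
  after f: (2 4 6 7 3 8)
  after r': (1 7 8 6)(3 5)
  after f': (1 8 7 3 6 4 5 2)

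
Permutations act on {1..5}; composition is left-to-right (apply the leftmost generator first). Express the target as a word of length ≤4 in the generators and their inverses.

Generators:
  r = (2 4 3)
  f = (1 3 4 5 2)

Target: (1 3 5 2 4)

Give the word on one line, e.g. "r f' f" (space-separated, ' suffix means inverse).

  after r': (2 3 4)
  after f: (1 3 5 2 4)

r' f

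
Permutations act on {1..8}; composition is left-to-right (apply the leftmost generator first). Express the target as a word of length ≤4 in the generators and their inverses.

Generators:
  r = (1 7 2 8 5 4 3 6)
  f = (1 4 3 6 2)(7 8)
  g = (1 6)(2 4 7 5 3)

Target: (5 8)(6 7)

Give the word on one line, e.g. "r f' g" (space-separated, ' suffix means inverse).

  after g': (1 6)(2 3 5 7 4)
  after g': (2 5 4 3 7)
  after g': (1 6)(2 7 3 4 5)
  after r: (5 8)(6 7)

g' g' g' r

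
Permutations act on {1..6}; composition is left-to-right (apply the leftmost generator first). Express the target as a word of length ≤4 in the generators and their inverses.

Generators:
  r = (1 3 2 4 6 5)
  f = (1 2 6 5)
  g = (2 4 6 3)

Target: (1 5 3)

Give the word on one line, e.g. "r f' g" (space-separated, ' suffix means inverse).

  after g': (2 3 6 4)
  after r: (1 3 5)
  after g': (1 6 4 2 3 5)
  after r: (1 5 3)

g' r g' r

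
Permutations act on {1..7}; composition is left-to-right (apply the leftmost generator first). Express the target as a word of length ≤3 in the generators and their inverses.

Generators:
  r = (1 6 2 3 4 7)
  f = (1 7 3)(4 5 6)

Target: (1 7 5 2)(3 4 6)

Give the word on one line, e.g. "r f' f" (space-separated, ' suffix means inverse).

  after f: (1 7 3)(4 5 6)
  after r: (2 3 6 7 4 5)
  after f: (1 7 5 2)(3 4 6)

f r f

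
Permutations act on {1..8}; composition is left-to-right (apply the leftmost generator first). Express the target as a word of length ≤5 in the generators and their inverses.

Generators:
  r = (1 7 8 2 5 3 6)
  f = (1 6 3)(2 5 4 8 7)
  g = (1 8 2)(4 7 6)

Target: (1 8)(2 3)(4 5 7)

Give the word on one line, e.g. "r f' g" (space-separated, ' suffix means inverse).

g' f' g' f

  after g': (1 2 8)(4 6 7)
  after f': (1 7 5 2 4)(3 6 8)
  after g': (1 4 2 6)(3 7 5 8)
  after f: (1 8)(2 3)(4 5 7)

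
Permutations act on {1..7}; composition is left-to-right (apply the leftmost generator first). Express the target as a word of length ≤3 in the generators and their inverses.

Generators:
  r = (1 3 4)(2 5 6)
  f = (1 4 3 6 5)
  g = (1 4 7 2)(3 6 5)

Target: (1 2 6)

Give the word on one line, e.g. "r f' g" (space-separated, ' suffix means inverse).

  after f': (1 5 6 3 4)
  after r': (1 2 6)

f' r'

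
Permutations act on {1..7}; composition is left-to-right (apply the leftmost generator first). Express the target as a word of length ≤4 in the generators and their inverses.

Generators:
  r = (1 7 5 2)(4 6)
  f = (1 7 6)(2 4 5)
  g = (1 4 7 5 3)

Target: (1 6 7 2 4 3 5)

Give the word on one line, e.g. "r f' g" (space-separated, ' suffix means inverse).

g r g

  after g: (1 4 7 5 3)
  after r: (1 6 4 5 3 7 2)
  after g: (1 6 7 2 4 3 5)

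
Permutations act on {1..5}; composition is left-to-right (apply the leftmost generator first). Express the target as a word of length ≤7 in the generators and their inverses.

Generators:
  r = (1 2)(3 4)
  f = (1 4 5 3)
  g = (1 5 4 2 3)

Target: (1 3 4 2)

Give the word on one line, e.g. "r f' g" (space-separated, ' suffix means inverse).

  after f': (1 3 5 4)
  after g: (2 3 4 5)
  after f': (1 3)(2 5)
  after g: (2 4)(3 5)
  after f': (1 3 4 2)

f' g f' g f'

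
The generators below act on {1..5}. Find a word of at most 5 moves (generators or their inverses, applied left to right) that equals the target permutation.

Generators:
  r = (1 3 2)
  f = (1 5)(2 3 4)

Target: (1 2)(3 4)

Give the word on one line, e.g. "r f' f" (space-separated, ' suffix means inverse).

  after f': (1 5)(2 4 3)
  after f': (2 3 4)
  after r': (1 2)(3 4)

f' f' r'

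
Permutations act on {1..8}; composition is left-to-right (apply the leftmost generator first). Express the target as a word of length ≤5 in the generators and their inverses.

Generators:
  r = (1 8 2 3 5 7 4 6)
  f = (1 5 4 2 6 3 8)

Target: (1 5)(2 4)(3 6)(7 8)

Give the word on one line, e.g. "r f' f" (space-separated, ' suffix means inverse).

  after r: (1 8 2 3 5 7 4 6)
  after r: (1 2 5 4)(3 7 6 8)
  after r: (1 3 4 8 5 6 2 7)
  after r: (1 5)(2 4)(3 6)(7 8)

r r r r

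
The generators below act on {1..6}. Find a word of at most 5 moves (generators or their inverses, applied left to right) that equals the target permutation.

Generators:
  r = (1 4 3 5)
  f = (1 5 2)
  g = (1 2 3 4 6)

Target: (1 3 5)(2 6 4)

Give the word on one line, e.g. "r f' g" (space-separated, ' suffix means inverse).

  after r': (1 5 3 4)
  after f': (2 5 3 4)
  after r: (1 4 2)
  after g': (1 3 2 6 4)
  after f': (1 3 5)(2 6 4)

r' f' r g' f'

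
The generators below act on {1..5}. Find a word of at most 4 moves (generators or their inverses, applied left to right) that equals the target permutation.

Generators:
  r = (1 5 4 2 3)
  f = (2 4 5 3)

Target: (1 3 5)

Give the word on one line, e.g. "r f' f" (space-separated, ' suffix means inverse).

r f' f' r

  after r: (1 5 4 2 3)
  after f': (1 4 3)(2 5)
  after f': (1 2 4 5 3)
  after r: (1 3 5)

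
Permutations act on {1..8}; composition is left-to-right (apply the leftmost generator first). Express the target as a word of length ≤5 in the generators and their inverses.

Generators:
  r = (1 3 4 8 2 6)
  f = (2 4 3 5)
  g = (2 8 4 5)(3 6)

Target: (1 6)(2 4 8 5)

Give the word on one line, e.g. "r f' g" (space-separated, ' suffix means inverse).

g r' g' g' f

  after g: (2 8 4 5)(3 6)
  after r': (1 6)(2 4 5 8 3)
  after g': (1 3 5 2 8 6)
  after g': (1 6)(3 4 8)
  after f: (1 6)(2 4 8 5)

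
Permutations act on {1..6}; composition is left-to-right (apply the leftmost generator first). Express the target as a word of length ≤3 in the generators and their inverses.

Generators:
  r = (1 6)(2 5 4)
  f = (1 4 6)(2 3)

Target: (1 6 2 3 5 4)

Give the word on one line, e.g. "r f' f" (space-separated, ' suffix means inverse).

  after f': (1 6 4)(2 3)
  after r': (2 3 4 6 5)
  after r': (1 6 2 3 5 4)

f' r' r'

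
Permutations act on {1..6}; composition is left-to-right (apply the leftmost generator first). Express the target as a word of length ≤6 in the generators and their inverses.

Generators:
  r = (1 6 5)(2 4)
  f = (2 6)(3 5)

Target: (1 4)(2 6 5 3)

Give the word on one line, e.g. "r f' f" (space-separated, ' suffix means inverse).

r f' r' f

  after r: (1 6 5)(2 4)
  after f': (1 2 4 6 3 5)
  after r': (1 4)(3 6)
  after f: (1 4)(2 6 5 3)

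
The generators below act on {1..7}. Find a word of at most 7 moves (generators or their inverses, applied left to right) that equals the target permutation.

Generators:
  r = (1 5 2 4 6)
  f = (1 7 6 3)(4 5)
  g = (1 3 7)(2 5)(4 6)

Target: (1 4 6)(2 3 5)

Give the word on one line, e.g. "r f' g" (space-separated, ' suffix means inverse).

  after f: (1 7 6 3)(4 5)
  after r: (1 7)(2 4)(3 5 6)
  after g': (1 3 2 6)(4 5)
  after f': (1 6 3 2 7)
  after g': (1 4 6)(2 3 5)

f r g' f' g'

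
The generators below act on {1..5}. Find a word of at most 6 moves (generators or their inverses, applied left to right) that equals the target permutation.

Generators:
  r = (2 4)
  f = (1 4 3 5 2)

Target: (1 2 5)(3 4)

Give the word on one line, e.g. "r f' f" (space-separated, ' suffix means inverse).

  after f': (1 2 5 3 4)
  after f': (1 5 4 2 3)
  after r': (1 5 2 3)
  after f: (1 2 5)(3 4)

f' f' r' f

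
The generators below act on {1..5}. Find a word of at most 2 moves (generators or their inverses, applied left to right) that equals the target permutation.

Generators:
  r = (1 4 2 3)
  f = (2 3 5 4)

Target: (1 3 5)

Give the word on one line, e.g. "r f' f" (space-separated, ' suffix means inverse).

f r'

  after f: (2 3 5 4)
  after r': (1 3 5)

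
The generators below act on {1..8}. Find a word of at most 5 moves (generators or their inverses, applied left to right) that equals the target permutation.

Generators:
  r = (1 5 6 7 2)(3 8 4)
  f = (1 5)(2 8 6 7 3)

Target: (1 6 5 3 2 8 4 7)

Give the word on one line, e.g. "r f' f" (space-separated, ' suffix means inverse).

r' r' f'

  after r': (1 2 7 6 5)(3 4 8)
  after r': (1 7 5 2 6)(3 8 4)
  after f': (1 6 5 3 2 8 4 7)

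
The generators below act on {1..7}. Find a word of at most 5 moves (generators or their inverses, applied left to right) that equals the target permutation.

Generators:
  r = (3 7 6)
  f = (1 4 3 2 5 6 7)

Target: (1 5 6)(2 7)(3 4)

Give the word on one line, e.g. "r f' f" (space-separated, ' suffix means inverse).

  after r: (3 7 6)
  after f': (1 7 5 2 3 6 4)
  after r: (1 6 4)(2 7 5)
  after f': (1 5 3 4 7 2 6)
  after r': (1 5 6)(2 7)(3 4)

r f' r f' r'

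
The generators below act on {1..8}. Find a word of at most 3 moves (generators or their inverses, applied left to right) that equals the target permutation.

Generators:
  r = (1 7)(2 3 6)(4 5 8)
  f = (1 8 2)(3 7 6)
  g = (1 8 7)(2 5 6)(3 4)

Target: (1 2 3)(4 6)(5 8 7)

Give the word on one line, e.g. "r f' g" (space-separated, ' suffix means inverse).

f g' f'

  after f: (1 8 2)(3 7 6)
  after g': (2 7 5)(3 8 6 4)
  after f': (1 2 3)(4 6)(5 8 7)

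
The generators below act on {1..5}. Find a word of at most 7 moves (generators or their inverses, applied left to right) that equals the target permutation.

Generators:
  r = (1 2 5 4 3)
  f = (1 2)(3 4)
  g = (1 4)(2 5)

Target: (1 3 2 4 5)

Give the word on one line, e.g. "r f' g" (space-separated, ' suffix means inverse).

r' g' f' r g'

  after r': (1 3 4 5 2)
  after g': (1 3)(2 4)
  after f': (1 4)(2 3)
  after r: (1 3 5 4 2)
  after g': (1 3 2 4 5)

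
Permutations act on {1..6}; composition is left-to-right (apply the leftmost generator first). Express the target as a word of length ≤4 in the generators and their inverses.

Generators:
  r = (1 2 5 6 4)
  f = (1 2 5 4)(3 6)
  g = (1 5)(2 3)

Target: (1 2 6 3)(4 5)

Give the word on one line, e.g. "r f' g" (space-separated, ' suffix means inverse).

  after g: (1 5)(2 3)
  after f': (1 2 6 3)(4 5)

g f'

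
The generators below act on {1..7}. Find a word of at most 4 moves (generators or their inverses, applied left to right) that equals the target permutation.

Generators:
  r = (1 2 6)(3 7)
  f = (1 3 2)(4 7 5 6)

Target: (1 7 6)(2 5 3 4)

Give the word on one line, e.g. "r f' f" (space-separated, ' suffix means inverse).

r f' r'

  after r: (1 2 6)(3 7)
  after f': (1 3 4 6 2 5 7)
  after r': (1 7 6)(2 5 3 4)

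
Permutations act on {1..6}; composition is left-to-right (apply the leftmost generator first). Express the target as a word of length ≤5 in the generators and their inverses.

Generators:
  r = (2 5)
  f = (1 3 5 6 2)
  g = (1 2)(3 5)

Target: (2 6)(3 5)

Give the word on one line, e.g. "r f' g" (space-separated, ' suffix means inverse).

  after r': (2 5)
  after f: (1 3 5)(2 6)
  after g: (1 5 2 6)
  after r: (1 2 6)
  after g: (2 6)(3 5)

r' f g r g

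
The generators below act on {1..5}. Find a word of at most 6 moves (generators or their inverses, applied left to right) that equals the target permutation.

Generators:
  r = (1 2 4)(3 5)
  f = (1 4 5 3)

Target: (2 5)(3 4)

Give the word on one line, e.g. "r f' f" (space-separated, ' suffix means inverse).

r f f r'

  after r: (1 2 4)(3 5)
  after f: (1 2 5)
  after f: (1 2 3)(4 5)
  after r': (2 5)(3 4)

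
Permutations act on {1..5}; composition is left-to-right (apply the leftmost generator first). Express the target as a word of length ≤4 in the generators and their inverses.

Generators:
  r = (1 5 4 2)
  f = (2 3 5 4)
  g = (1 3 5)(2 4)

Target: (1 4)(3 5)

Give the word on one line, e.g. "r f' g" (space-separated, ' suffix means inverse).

r f' f' r'

  after r: (1 5 4 2)
  after f': (1 3 2)
  after f': (1 2)(3 4 5)
  after r': (1 4)(3 5)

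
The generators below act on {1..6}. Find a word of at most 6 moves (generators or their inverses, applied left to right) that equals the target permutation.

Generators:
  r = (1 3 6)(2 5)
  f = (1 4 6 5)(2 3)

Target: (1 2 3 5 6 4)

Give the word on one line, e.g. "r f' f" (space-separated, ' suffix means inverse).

  after f': (1 5 6 4)(2 3)
  after r: (1 2 6 4 3 5)
  after r: (1 5 3 2)(4 6)
  after r: (1 2 3 5 6 4)

f' r r r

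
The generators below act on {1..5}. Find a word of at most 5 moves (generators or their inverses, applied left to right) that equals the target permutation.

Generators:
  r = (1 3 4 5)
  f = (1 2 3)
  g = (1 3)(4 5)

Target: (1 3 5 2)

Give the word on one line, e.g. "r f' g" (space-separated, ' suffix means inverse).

r f g

  after r: (1 3 4 5)
  after f: (2 3 4 5)
  after g: (1 3 5 2)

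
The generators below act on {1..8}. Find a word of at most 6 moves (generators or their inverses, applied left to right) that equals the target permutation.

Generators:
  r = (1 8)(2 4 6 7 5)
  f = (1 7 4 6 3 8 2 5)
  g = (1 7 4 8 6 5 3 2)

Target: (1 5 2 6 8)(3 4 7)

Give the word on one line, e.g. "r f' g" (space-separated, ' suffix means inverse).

  after r': (1 8)(2 5 7 6 4)
  after g': (1 4 3 5)(2 6 7 8)
  after f': (1 7 3 2 4 6)
  after r: (1 5 2 6 8)(3 4 7)

r' g' f' r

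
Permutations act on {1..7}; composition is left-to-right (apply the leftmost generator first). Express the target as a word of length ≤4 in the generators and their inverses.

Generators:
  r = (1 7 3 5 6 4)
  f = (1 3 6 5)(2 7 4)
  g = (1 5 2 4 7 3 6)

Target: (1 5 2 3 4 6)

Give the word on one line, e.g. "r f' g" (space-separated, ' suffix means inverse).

  after f': (1 5 6 3)(2 4 7)
  after r: (1 6 5 4 3 7 2)
  after f: (1 5 2 3 4 6)

f' r f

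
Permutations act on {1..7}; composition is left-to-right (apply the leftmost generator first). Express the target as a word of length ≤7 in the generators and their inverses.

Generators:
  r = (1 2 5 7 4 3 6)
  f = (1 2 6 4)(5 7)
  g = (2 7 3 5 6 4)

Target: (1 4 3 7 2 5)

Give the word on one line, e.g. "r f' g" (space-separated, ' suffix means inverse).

  after g': (2 4 6 5 3 7)
  after r': (1 6 2 7)(3 5 4)
  after f': (1 2 5 6)(3 7 4)
  after f': (2 7 6 4 3 5)
  after f': (1 4 3 7 2 5)

g' r' f' f' f'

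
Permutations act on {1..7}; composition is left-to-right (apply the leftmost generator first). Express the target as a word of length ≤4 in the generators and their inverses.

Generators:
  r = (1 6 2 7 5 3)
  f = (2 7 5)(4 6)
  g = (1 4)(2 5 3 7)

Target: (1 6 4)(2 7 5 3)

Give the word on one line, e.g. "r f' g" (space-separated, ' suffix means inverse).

g f'

  after g: (1 4)(2 5 3 7)
  after f': (1 6 4)(2 7 5 3)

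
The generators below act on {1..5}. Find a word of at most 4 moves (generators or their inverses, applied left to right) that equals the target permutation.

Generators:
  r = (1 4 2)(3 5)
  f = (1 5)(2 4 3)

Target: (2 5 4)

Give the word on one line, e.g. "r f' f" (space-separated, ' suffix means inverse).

r' f' f' r'

  after r': (1 2 4)(3 5)
  after f': (1 3)(4 5)
  after f': (1 4)(2 3 5)
  after r': (2 5 4)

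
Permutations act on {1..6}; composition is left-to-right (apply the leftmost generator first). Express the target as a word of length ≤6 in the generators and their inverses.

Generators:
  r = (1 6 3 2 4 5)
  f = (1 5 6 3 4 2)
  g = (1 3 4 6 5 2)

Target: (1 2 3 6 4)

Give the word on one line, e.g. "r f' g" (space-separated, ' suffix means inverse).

  after g: (1 3 4 6 5 2)
  after f: (1 4 3 2 5)
  after r: (1 5 6 3 4 2)
  after g: (1 2 3 6 4)

g f r g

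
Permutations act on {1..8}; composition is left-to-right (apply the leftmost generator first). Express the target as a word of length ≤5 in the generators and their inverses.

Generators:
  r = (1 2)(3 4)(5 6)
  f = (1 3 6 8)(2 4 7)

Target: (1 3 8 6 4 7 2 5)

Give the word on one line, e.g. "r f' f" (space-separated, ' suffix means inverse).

r' f' r' f' r'

  after r': (1 2)(3 4)(5 6)
  after f': (1 7 4)(2 8 6 5 3)
  after r': (1 7 3)(2 8 5 4)
  after f': (1 4 7)(2 6 3 8 5)
  after r': (1 3 8 6 4 7 2 5)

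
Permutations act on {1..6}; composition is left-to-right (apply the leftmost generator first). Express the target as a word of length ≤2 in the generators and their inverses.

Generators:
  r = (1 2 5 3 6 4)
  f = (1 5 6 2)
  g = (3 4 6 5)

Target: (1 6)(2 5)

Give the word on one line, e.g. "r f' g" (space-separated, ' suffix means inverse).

f f

  after f: (1 5 6 2)
  after f: (1 6)(2 5)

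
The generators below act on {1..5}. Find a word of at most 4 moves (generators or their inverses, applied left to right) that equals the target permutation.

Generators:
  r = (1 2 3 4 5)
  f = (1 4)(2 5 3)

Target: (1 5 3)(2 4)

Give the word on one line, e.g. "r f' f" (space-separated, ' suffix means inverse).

f' r

  after f': (1 4)(2 3 5)
  after r: (1 5 3)(2 4)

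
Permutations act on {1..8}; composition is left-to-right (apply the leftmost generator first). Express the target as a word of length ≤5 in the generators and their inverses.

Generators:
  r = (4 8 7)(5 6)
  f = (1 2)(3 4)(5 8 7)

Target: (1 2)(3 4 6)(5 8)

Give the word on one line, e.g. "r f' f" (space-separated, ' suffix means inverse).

  after r: (4 8 7)(5 6)
  after f: (1 2)(3 4 7)(5 6 8)
  after f: (4 5 6 7)
  after r: (4 6)(7 8)
  after f: (1 2)(3 4 6)(5 8)

r f f r f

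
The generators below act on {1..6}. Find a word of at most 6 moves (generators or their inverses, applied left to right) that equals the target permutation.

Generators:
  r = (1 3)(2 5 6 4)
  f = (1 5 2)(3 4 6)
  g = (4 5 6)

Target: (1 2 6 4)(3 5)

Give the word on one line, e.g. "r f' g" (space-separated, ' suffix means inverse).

  after r': (1 3)(2 4 6 5)
  after r': (2 6)(4 5)
  after f': (1 2 4)(3 6 5)
  after g': (1 2 6 4)(3 5)

r' r' f' g'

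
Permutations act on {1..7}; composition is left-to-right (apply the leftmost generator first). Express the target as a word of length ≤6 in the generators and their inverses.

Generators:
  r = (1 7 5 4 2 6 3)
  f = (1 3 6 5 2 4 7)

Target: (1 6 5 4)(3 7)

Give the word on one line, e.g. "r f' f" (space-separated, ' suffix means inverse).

f f r f

  after f: (1 3 6 5 2 4 7)
  after f: (1 6 2 7 3 5 4)
  after r: (1 3 4 7)(2 5)
  after f: (1 6 5 4)(3 7)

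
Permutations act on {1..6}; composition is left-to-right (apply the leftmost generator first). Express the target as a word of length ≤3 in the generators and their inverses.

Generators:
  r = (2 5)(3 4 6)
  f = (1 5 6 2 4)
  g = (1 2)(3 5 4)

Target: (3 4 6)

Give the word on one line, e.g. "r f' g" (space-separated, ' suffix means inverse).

  after r': (2 5)(3 6 4)
  after r': (3 4 6)

r' r'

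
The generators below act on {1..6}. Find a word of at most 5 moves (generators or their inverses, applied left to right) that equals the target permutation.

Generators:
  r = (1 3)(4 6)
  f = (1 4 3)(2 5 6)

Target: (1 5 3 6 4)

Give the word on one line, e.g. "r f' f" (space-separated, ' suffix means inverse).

f r f f r'

  after f: (1 4 3)(2 5 6)
  after r: (1 6 2 5 4)
  after f: (1 2 6 5 3)
  after f: (1 5)(3 4)
  after r': (1 5 3 6 4)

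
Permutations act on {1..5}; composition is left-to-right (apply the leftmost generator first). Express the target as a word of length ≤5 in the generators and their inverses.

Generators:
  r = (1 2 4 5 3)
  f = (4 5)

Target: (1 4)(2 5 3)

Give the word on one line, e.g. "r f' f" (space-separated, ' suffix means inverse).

f' r f f r

  after f': (4 5)
  after r: (1 2 4 3)
  after f: (1 2 5 4 3)
  after f: (1 2 4 3)
  after r: (1 4)(2 5 3)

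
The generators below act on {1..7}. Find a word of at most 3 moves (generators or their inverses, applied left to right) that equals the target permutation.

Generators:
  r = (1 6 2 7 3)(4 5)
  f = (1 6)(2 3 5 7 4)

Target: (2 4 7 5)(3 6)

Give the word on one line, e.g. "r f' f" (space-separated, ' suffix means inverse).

  after r: (1 6 2 7 3)(4 5)
  after f: (2 4 7 5)(3 6)

r f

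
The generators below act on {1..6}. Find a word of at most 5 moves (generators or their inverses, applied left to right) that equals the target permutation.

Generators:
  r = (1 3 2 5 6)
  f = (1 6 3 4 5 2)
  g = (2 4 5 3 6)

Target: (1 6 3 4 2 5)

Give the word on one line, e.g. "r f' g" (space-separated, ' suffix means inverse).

  after f: (1 6 3 4 5 2)
  after g': (1 3 2)(5 6)
  after r: (1 2 3 5)
  after g': (1 6 3 4 2 5)

f g' r g'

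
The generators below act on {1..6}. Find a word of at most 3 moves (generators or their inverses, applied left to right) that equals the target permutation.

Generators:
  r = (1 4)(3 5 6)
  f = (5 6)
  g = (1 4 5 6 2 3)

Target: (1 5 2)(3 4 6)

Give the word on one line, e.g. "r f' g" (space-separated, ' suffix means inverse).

g g

  after g: (1 4 5 6 2 3)
  after g: (1 5 2)(3 4 6)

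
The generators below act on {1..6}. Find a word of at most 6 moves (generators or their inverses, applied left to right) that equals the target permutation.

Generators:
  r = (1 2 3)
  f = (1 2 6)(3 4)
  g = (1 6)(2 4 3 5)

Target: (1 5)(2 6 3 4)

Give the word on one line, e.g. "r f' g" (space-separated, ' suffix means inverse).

  after f: (1 2 6)(3 4)
  after r: (1 3 4)(2 6)
  after g: (1 5 2)(4 6)
  after f': (1 5)(2 6 3 4)

f r g f'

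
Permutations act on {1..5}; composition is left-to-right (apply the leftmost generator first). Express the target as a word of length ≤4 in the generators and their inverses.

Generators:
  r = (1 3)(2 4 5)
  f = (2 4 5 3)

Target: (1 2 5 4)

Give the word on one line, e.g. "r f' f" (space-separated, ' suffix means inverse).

r' f' r

  after r': (1 3)(2 5 4)
  after f': (1 5 2 4 3)
  after r: (1 2 5 4)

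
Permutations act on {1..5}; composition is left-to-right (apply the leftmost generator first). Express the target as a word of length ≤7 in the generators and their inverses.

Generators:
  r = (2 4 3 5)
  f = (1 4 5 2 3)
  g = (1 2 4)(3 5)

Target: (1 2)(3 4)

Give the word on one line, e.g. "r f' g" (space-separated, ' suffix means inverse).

  after f: (1 4 5 2 3)
  after g': (1 2 5)(3 4)
  after r: (1 4 5)
  after f: (1 5 4 2 3)
  after f: (1 2)(3 4)

f g' r f f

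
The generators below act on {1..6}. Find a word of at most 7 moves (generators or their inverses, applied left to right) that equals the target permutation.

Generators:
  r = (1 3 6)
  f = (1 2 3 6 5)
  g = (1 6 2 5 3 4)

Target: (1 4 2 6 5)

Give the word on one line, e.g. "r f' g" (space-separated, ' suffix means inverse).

g r' g r' r'

  after g: (1 6 2 5 3 4)
  after r': (1 3 4 6 2 5)
  after g: (1 4 2 3)(5 6)
  after r': (1 4 2)(3 6 5)
  after r': (1 4 2 6 5)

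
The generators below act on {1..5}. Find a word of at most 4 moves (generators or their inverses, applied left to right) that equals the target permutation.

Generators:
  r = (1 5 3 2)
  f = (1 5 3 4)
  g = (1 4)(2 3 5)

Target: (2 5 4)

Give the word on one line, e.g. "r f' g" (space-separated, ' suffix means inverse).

  after f': (1 4 3 5)
  after g': (2 5 4)

f' g'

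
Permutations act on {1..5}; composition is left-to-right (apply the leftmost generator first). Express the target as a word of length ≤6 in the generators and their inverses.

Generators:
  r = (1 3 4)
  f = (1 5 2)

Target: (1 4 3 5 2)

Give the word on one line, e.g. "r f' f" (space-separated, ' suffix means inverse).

  after r: (1 3 4)
  after r: (1 4 3)
  after f': (1 4 3 2 5)
  after f': (1 4 3 5 2)

r r f' f'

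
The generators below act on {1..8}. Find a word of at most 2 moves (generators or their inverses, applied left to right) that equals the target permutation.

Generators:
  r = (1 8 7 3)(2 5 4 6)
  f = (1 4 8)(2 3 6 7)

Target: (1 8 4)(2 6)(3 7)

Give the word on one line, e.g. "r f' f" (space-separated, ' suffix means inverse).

  after f: (1 4 8)(2 3 6 7)
  after f: (1 8 4)(2 6)(3 7)

f f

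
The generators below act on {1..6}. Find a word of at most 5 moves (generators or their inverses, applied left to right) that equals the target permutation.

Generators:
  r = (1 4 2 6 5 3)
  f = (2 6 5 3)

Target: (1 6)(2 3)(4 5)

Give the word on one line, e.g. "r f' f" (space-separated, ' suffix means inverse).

  after r: (1 4 2 6 5 3)
  after r: (1 2 5)(3 4 6)
  after r: (1 6)(2 3)(4 5)

r r r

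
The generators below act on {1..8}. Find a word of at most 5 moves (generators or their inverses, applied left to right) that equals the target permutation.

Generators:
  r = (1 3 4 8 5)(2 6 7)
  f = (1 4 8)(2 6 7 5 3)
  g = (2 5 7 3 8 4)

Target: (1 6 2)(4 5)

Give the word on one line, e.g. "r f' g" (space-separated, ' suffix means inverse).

  after r': (1 5 8 4 3)(2 7 6)
  after g: (1 7 6 5 4 8 2 3)
  after r': (1 6 8 7 2)(3 5)
  after g: (1 6 4 2)(3 7 5 8)
  after g: (1 6 2)(4 5)

r' g r' g g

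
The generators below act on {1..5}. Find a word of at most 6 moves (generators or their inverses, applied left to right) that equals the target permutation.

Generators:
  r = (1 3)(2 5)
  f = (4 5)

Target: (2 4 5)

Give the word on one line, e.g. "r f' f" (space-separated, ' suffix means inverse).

f r' f' r'

  after f: (4 5)
  after r': (1 3)(2 5 4)
  after f': (1 3)(2 4)
  after r': (2 4 5)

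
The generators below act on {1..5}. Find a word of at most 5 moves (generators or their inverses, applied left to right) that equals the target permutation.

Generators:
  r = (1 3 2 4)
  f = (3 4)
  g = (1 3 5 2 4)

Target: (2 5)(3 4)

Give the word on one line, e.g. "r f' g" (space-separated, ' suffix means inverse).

r' g f'

  after r': (1 4 2 3)
  after g: (2 5)
  after f': (2 5)(3 4)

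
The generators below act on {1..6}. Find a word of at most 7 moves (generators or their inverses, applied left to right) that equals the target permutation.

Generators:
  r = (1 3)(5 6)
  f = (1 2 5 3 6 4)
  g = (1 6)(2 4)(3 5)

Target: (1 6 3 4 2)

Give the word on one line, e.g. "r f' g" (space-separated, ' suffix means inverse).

f r' r' f r'

  after f: (1 2 5 3 6 4)
  after r': (1 2 6 4 3 5)
  after r': (1 2 5 3 6 4)
  after f: (1 5 6)(2 3 4)
  after r': (1 6 3 4 2)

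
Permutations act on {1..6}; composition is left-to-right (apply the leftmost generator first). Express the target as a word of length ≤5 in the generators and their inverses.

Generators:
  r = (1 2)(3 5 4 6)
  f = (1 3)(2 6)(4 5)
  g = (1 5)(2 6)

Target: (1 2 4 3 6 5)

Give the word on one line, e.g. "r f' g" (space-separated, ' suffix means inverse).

  after r': (1 2)(3 6 4 5)
  after g': (1 6 4)(2 5 3)
  after f': (1 2 4 3 6 5)

r' g' f'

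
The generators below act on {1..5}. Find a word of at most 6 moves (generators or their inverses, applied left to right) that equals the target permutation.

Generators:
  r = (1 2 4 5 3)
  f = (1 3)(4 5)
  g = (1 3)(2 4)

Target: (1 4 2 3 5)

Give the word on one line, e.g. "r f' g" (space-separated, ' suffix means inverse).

r' r' r' g r

  after r': (1 3 5 4 2)
  after r': (1 5 2 3 4)
  after r': (1 4 3 2 5)
  after g: (1 2 5 3 4)
  after r: (1 4 2 3 5)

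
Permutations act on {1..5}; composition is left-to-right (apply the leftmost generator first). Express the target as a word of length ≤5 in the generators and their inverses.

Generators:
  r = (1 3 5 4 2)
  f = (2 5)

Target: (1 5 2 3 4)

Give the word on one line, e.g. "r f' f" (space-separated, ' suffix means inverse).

r' r' r'

  after r': (1 2 4 5 3)
  after r': (1 4 3 2 5)
  after r': (1 5 2 3 4)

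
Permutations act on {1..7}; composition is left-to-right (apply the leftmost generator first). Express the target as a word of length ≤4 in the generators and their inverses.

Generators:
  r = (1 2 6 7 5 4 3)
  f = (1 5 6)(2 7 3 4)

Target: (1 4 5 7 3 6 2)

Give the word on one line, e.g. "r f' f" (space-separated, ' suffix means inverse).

  after f': (1 6 5)(2 4 3 7)
  after f': (1 5 6)(2 3)(4 7)
  after r: (1 4 5 7 3 6 2)

f' f' r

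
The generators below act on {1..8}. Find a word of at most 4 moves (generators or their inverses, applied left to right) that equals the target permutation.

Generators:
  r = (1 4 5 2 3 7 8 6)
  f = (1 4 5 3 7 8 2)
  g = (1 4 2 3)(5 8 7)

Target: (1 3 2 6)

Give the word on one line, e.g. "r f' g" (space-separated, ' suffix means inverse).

f' r

  after f': (1 2 8 7 3 5 4)
  after r: (1 3 2 6)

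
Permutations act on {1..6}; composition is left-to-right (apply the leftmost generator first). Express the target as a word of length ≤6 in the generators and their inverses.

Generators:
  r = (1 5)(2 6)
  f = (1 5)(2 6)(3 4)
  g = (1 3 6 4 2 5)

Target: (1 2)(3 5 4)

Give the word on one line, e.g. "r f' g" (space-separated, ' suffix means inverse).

  after g': (1 5 2 4 6 3)
  after f: (2 3 5 6 4)
  after r: (1 5 2 3)(4 6)
  after g': (1 2)(3 5 4)

g' f r g'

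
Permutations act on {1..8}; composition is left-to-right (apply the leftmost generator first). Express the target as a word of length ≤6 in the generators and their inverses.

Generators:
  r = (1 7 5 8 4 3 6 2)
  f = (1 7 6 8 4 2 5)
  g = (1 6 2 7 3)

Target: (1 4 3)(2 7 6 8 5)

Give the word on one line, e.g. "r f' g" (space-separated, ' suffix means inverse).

  after f': (1 5 2 4 8 6 7)
  after r: (1 8 2 3 6 5)
  after g: (1 8 7 3 2)(5 6)
  after r: (1 4 3)(2 7 6 8 5)

f' r g r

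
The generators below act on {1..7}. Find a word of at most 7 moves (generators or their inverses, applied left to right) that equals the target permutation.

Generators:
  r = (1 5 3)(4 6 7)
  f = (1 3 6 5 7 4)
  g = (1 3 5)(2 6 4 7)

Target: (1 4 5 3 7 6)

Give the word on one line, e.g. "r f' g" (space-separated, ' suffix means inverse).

g' r' g' f' r'

  after g': (1 5 3)(2 7 4 6)
  after r': (2 6)
  after g': (1 5 3)(4 6 7)
  after f': (1 6 5)(3 4)
  after r': (1 4 5 3 7 6)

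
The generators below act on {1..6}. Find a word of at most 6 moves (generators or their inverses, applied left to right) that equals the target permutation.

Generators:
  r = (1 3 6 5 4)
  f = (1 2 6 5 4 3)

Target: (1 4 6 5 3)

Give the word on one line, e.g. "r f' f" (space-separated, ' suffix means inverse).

r f r' r' f

  after r: (1 3 6 5 4)
  after f: (2 6 4)(3 5)
  after r': (1 4 2 3 6 5)
  after r': (1 5 4 2)
  after f: (1 4 6 5 3)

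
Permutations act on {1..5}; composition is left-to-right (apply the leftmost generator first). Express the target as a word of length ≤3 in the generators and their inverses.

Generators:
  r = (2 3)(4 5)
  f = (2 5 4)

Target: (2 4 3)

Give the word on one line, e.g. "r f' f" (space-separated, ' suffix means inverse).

  after f': (2 4 5)
  after f': (2 5 4)
  after r': (2 4 3)

f' f' r'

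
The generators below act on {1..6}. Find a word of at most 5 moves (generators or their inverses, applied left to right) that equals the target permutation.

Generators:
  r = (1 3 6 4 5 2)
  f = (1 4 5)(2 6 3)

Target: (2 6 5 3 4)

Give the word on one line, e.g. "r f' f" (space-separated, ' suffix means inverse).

  after r': (1 2 5 4 6 3)
  after f: (1 6 2)(3 4)
  after r: (1 4 6)(2 3 5)
  after f': (2 6 5 3 4)

r' f r f'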